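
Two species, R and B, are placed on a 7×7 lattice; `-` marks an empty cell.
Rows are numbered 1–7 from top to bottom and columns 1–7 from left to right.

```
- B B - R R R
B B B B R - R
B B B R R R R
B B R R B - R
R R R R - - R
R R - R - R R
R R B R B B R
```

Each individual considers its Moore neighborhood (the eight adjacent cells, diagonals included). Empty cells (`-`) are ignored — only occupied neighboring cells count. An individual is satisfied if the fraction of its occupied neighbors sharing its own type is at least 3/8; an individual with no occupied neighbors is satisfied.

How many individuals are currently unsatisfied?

5

Row 1: (1,2)B 4/4 ok · (1,3)B 4/4 ok · (1,5)R 2/3 ok · (1,6)R 4/4 ok · (1,7)R 2/2 ok
Row 2: (2,1)B 4/4 ok · (2,2)B 7/7 ok · (2,3)B 6/7 ok · (2,4)B 3/7 ok · (2,5)R 5/6 ok · (2,7)R 4/4 ok
Row 3: (3,1)B 5/5 ok · (3,2)B 7/8 ok · (3,3)B 5/8 ok · (3,4)R 4/8 ok · (3,5)R 4/6 ok · (3,6)R 5/6 ok · (3,7)R 3/3 ok
Row 4: (4,1)B 3/5 ok · (4,2)B 4/8 ok · (4,3)R 5/8 ok · (4,4)R 5/7 ok · (4,5)B 0/5 unhappy · (4,7)R 3/3 ok
Row 5: (5,1)R 3/5 ok · (5,2)R 5/7 ok · (5,3)R 6/7 ok · (5,4)R 4/5 ok · (5,7)R 3/3 ok
Row 6: (6,1)R 5/5 ok · (6,2)R 6/7 ok · (6,4)R 3/5 ok · (6,6)R 3/5 ok · (6,7)R 3/4 ok
Row 7: (7,1)R 3/3 ok · (7,2)R 3/4 ok · (7,3)B 0/4 unhappy · (7,4)R 1/3 unhappy · (7,5)B 1/4 unhappy · (7,6)B 1/4 unhappy · (7,7)R 2/3 ok
Unsatisfied: (4,5), (7,3), (7,4), (7,5), (7,6) — 5 in total.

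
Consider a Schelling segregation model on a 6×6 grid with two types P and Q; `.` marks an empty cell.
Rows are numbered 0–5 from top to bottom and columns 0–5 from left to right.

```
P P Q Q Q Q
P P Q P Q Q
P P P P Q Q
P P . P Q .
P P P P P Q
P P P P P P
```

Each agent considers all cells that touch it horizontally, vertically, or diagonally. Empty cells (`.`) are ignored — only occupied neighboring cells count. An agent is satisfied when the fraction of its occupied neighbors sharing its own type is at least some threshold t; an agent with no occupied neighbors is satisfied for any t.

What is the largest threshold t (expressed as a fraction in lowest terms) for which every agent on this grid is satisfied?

Row 0: (0,0)P 3/3 · (0,1)P 3/5 · (0,2)Q 2/5 · (0,3)Q 4/5 · (0,4)Q 4/5 · (0,5)Q 3/3
Row 1: (1,0)P 5/5 · (1,1)P 6/8 · (1,2)Q 2/8 · (1,3)P 2/8 · (1,4)Q 6/8 · (1,5)Q 5/5
Row 2: (2,0)P 5/5 · (2,1)P 6/7 · (2,2)P 6/7 · (2,3)P 3/7 · (2,4)Q 4/7 · (2,5)Q 4/4
Row 3: (3,0)P 5/5 · (3,1)P 7/7 · (3,3)P 5/7 · (3,4)Q 3/7
Row 4: (4,0)P 5/5 · (4,1)P 7/7 · (4,2)P 7/7 · (4,3)P 6/7 · (4,4)P 5/7 · (4,5)Q 1/4
Row 5: (5,0)P 3/3 · (5,1)P 5/5 · (5,2)P 5/5 · (5,3)P 5/5 · (5,4)P 4/5 · (5,5)P 2/3
The smallest same-type fraction is 2/8 at (1,2), which reduces to 1/4. Any threshold above that leaves this agent unsatisfied.

1/4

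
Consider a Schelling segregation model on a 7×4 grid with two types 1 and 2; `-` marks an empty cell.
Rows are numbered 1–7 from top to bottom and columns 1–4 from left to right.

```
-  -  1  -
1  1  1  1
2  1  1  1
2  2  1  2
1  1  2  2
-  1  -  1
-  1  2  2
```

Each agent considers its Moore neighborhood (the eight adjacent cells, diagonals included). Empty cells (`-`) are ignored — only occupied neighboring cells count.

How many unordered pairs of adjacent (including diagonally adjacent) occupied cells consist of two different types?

24

Scan each occupied cell's neighbors to the right and below (and the two forward diagonals) so each pair is counted once.
Row 1: 1(1,3)–1(2,3)= 1(1,3)–1(2,4)= 1(1,3)–1(2,2)=  → 0/3 unlike.
Row 2: 1(2,1)–1(2,2)= 1(2,1)–2(3,1)≠ 1(2,1)–1(3,2)= 1(2,2)–1(2,3)= 1(2,2)–1(3,2)= 1(2,2)–1(3,3)= 1(2,2)–2(3,1)≠ 1(2,3)–1(2,4)= 1(2,3)–1(3,3)= 1(2,3)–1(3,4)= 1(2,3)–1(3,2)= 1(2,4)–1(3,4)= 1(2,4)–1(3,3)=  → 2/13 unlike.
Row 3: 2(3,1)–1(3,2)≠ 2(3,1)–2(4,1)= 2(3,1)–2(4,2)= 1(3,2)–1(3,3)= 1(3,2)–2(4,2)≠ 1(3,2)–1(4,3)= 1(3,2)–2(4,1)≠ 1(3,3)–1(3,4)= 1(3,3)–1(4,3)= 1(3,3)–2(4,4)≠ 1(3,3)–2(4,2)≠ 1(3,4)–2(4,4)≠ 1(3,4)–1(4,3)=  → 6/13 unlike.
Row 4: 2(4,1)–2(4,2)= 2(4,1)–1(5,1)≠ 2(4,1)–1(5,2)≠ 2(4,2)–1(4,3)≠ 2(4,2)–1(5,2)≠ 2(4,2)–2(5,3)= 2(4,2)–1(5,1)≠ 1(4,3)–2(4,4)≠ 1(4,3)–2(5,3)≠ 1(4,3)–2(5,4)≠ 1(4,3)–1(5,2)= 2(4,4)–2(5,4)= 2(4,4)–2(5,3)=  → 8/13 unlike.
Row 5: 1(5,1)–1(5,2)= 1(5,1)–1(6,2)= 1(5,2)–2(5,3)≠ 1(5,2)–1(6,2)= 2(5,3)–2(5,4)= 2(5,3)–1(6,4)≠ 2(5,3)–1(6,2)≠ 2(5,4)–1(6,4)≠  → 4/8 unlike.
Row 6: 1(6,2)–1(7,2)= 1(6,2)–2(7,3)≠ 1(6,4)–2(7,4)≠ 1(6,4)–2(7,3)≠  → 3/4 unlike.
Row 7: 1(7,2)–2(7,3)≠ 2(7,3)–2(7,4)=  → 1/2 unlike.
Total adjacent occupied pairs: 56; unlike-type pairs: 24.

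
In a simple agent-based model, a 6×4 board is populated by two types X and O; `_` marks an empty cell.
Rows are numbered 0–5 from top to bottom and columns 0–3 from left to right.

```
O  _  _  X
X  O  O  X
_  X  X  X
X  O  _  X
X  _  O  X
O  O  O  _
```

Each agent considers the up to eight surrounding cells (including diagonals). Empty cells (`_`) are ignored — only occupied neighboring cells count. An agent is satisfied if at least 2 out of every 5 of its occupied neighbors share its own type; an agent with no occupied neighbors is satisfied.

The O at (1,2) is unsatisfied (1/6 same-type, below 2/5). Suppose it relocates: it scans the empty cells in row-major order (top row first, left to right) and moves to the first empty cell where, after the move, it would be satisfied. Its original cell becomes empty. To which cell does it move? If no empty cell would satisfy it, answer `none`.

(0,1)

Vacating (1,2). Empty cells in order:
  (0,1): 2/3 same-type → satisfied — stop here.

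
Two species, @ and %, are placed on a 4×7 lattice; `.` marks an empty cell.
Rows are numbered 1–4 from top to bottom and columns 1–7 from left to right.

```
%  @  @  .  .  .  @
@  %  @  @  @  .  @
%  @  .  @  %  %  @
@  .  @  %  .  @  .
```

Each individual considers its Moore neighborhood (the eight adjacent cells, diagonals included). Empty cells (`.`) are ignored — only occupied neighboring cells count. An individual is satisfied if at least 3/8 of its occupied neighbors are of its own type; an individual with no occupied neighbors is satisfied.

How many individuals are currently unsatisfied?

7

(1,1)% 1/3 unhappy
(1,2)@ 3/5 ok
(1,3)@ 3/4 ok
(1,7)@ 1/1 ok
(2,1)@ 2/5 ok
(2,2)% 2/7 unhappy
(2,3)@ 5/6 ok
(2,4)@ 4/5 ok
(2,5)@ 2/4 ok
(2,7)@ 2/3 ok
(3,1)% 1/4 unhappy
(3,2)@ 4/6 ok
(3,4)@ 4/6 ok
(3,5)% 2/6 unhappy
(3,6)% 1/5 unhappy
(3,7)@ 2/3 ok
(4,1)@ 1/2 ok
(4,3)@ 2/3 ok
(4,4)% 1/3 unhappy
(4,6)@ 1/3 unhappy
Unsatisfied: (1,1), (2,2), (3,1), (3,5), (3,6), (4,4), (4,6) — 7 in total.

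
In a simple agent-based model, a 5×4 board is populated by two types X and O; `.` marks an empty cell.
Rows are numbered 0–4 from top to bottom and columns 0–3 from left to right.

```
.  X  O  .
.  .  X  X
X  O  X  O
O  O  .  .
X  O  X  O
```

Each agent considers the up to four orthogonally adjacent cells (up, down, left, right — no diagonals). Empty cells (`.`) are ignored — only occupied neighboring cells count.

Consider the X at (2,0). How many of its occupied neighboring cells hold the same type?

Occupied neighbors of (2,0): (3,0)=O, (2,1)=O.
Same type (X): 0 of 2.

0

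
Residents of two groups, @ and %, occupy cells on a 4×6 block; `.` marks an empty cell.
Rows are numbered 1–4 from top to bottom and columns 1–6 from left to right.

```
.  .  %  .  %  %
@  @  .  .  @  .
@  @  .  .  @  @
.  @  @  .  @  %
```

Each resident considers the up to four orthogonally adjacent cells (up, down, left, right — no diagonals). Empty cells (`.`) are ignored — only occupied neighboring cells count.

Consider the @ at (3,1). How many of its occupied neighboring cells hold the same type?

Occupied neighbors of (3,1): (2,1)=@, (3,2)=@.
Same type (@): 2 of 2.

2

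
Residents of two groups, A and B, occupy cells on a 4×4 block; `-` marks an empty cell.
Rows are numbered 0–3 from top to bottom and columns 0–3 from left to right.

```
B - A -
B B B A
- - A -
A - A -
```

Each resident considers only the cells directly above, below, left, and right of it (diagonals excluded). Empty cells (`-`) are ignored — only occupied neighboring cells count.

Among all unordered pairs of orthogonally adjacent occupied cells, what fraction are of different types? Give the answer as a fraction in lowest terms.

Scan each occupied cell's neighbors to the right and below so each pair is counted once.
From row 0: 1 unlike of 2 pairs (running 1/2).
From row 1: 2 unlike of 4 pairs (running 3/6).
From row 2: 0 unlike of 1 pairs (running 3/7).
Total adjacent occupied pairs: 7; unlike-type pairs: 3.
3/7 is already in lowest terms.

3/7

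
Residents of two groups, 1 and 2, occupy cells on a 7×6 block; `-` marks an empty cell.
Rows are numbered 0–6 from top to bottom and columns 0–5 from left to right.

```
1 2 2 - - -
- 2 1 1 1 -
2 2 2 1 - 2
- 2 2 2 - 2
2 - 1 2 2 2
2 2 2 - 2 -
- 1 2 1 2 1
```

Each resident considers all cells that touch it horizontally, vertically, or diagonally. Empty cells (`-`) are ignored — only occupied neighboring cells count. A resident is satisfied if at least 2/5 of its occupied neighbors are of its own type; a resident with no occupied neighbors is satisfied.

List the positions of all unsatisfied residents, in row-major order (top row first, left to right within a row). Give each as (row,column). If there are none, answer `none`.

(0,0)1 0/2 unhappy
(0,1)2 2/4 ok
(0,2)2 2/4 ok
(1,1)2 5/7 ok
(1,2)1 2/7 unhappy
(1,3)1 3/5 ok
(1,4)1 2/3 ok
(2,0)2 3/3 ok
(2,1)2 5/6 ok
(2,2)2 5/8 ok
(2,3)1 3/6 ok
(2,5)2 1/2 ok
(3,1)2 5/6 ok
(3,2)2 5/7 ok
(3,3)2 4/6 ok
(3,5)2 3/3 ok
(4,0)2 3/3 ok
(4,2)1 0/6 unhappy
(4,3)2 5/6 ok
(4,4)2 5/5 ok
(4,5)2 3/3 ok
(5,0)2 2/3 ok
(5,1)2 4/6 ok
(5,2)2 3/6 ok
(5,4)2 4/6 ok
(6,1)1 0/4 unhappy
(6,2)2 2/4 ok
(6,3)1 0/4 unhappy
(6,4)2 1/3 unhappy
(6,5)1 0/2 unhappy

(0,0), (1,2), (4,2), (6,1), (6,3), (6,4), (6,5)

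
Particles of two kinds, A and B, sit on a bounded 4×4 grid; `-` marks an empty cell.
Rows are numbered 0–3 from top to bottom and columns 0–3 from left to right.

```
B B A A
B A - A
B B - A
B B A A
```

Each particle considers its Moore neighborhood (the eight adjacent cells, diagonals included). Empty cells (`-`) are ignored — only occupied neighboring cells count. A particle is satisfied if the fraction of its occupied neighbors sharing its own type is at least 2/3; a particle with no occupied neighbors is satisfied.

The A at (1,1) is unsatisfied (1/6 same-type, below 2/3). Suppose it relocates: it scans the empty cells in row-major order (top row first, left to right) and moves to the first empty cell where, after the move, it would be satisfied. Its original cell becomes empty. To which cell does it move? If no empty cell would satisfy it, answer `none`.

(1,2)

Vacating (1,1). Empty cells in order:
  (1,2): 4/6 same-type → satisfied — stop here.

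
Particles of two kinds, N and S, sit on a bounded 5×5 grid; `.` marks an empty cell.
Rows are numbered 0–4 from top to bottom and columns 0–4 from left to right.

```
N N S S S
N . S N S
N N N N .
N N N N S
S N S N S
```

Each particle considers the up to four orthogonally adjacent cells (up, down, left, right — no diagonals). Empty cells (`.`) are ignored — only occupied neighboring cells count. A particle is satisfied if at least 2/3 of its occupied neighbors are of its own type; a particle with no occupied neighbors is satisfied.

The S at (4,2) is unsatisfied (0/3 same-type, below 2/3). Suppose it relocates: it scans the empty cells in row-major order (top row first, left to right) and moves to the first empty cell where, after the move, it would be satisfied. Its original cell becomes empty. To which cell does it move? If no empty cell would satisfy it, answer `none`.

(2,4)

Vacating (4,2). Empty cells in order:
  (1,1): 1/4 same-type → still unsatisfied.
  (2,4): 2/3 same-type → satisfied — stop here.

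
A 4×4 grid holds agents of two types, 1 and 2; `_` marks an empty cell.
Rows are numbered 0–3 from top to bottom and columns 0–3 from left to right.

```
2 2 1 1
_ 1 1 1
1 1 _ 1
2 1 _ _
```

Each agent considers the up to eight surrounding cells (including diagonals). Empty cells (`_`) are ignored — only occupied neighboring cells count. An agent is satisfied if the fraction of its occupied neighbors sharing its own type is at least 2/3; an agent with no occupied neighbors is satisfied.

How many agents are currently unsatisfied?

3

Row 0: (0,0)2 1/2 ✗ · (0,1)2 1/4 ✗ · (0,2)1 4/5 ✓ · (0,3)1 3/3 ✓
Row 1: (1,1)1 4/6 ✓ · (1,2)1 6/7 ✓ · (1,3)1 4/4 ✓
Row 2: (2,0)1 3/4 ✓ · (2,1)1 4/5 ✓ · (2,3)1 2/2 ✓
Row 3: (3,0)2 0/3 ✗ · (3,1)1 2/3 ✓
Unsatisfied: (0,0), (0,1), (3,0) — 3 in total.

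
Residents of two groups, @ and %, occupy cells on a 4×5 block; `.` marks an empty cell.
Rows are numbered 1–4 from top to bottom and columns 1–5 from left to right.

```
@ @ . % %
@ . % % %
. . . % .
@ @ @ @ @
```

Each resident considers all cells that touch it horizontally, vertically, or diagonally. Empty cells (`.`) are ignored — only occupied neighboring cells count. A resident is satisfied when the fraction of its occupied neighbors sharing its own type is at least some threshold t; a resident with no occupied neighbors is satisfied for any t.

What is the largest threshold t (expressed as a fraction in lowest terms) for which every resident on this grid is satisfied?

1/2

Row 1: (1,1)@ 2/2 · (1,2)@ 2/3 · (1,4)% 4/4 · (1,5)% 3/3
Row 2: (2,1)@ 2/2 · (2,3)% 3/4 · (2,4)% 5/5 · (2,5)% 4/4
Row 3: (3,4)% 3/6
Row 4: (4,1)@ 1/1 · (4,2)@ 2/2 · (4,3)@ 2/3 · (4,4)@ 2/3 · (4,5)@ 1/2
The smallest same-type fraction is 3/6 at (3,4), which reduces to 1/2. Any threshold above that leaves this resident unsatisfied.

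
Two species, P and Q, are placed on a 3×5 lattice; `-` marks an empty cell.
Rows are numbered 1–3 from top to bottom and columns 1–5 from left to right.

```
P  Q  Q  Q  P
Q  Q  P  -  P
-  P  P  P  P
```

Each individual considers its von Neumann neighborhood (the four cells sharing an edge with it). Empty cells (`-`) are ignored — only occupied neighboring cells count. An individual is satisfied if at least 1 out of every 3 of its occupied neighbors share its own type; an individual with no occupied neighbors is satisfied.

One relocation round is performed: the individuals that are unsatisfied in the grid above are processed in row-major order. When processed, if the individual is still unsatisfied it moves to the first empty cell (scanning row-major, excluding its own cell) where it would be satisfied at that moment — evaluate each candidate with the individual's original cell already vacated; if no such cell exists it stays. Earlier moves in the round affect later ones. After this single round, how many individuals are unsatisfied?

0

Initially unsatisfied (in order): (1,1).
  (1,1) → (2,4).
Resulting grid:
- Q Q Q P
Q Q P P P
- P P P P
All satisfied now.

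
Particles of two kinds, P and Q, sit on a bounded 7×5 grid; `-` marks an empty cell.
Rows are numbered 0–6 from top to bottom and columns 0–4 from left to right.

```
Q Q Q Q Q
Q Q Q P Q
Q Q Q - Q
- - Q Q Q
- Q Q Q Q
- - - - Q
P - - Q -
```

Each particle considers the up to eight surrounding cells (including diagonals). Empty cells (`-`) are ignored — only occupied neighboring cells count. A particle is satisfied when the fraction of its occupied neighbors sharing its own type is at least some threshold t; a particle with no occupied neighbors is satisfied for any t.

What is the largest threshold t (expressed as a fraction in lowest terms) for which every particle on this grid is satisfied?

0/1

Row 0: (0,0)Q 3/3 · (0,1)Q 5/5 · (0,2)Q 4/5 · (0,3)Q 4/5 · (0,4)Q 2/3
Row 1: (1,0)Q 5/5 · (1,1)Q 8/8 · (1,2)Q 6/7 · (1,3)P 0/7 · (1,4)Q 3/4
Row 2: (2,0)Q 3/3 · (2,1)Q 6/6 · (2,2)Q 5/6 · (2,4)Q 3/4
Row 3: (3,2)Q 6/6 · (3,3)Q 7/7 · (3,4)Q 4/4
Row 4: (4,1)Q 2/2 · (4,2)Q 4/4 · (4,3)Q 6/6 · (4,4)Q 4/4
Row 5: (5,4)Q 3/3
Row 6: (6,0)P — no occupied neighbors · (6,3)Q 1/1
The smallest same-type fraction is 0/7 at (1,3), which reduces to 0/1. Any threshold above that leaves this particle unsatisfied.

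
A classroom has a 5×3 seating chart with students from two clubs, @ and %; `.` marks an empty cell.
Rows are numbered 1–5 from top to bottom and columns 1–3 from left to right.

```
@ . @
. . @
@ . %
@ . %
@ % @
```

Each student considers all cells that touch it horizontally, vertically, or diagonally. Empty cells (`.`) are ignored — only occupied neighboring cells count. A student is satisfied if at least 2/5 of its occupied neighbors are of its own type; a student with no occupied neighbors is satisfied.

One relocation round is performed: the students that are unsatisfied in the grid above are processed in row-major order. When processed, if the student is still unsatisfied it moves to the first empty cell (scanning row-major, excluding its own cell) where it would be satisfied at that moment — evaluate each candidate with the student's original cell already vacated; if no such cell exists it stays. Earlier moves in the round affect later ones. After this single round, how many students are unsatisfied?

Initially unsatisfied (in order): (5,2), (5,3).
  (5,2) → (3,2).
  (5,3) → (1,2).
Resulting grid:
@ @ @
. . @
@ % %
@ . %
@ . .
All satisfied now.

0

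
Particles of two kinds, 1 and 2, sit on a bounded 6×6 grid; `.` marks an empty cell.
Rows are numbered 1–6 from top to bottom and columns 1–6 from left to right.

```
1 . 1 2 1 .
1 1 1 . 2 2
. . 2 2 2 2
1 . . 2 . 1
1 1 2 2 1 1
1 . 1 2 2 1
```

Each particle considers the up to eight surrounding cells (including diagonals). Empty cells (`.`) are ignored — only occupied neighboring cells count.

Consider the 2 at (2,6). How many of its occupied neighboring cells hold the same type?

Occupied neighbors of (2,6): (1,5)=1, (2,5)=2, (3,5)=2, (3,6)=2.
Same type (2): 3 of 4.

3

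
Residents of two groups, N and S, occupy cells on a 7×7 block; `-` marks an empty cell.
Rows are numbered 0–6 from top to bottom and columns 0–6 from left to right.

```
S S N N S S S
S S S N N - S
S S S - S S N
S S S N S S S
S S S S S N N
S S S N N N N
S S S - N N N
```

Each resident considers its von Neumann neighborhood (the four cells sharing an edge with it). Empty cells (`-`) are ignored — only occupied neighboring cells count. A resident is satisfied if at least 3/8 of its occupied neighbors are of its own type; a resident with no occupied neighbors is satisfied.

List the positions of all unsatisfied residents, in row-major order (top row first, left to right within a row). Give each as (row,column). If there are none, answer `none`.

(0,0)S 2/2 ✓
(0,1)S 2/3 ✓
(0,2)N 1/3 ✗
(0,3)N 2/3 ✓
(0,4)S 1/3 ✗
(0,5)S 2/2 ✓
(0,6)S 2/2 ✓
(1,0)S 3/3 ✓
(1,1)S 4/4 ✓
(1,2)S 2/4 ✓
(1,3)N 2/3 ✓
(1,4)N 1/3 ✗
(1,6)S 1/2 ✓
(2,0)S 3/3 ✓
(2,1)S 4/4 ✓
(2,2)S 3/3 ✓
(2,4)S 2/3 ✓
(2,5)S 2/3 ✓
(2,6)N 0/3 ✗
(3,0)S 3/3 ✓
(3,1)S 4/4 ✓
(3,2)S 3/4 ✓
(3,3)N 0/3 ✗
(3,4)S 3/4 ✓
(3,5)S 3/4 ✓
(3,6)S 1/3 ✗
(4,0)S 3/3 ✓
(4,1)S 4/4 ✓
(4,2)S 4/4 ✓
(4,3)S 2/4 ✓
(4,4)S 2/4 ✓
(4,5)N 2/4 ✓
(4,6)N 2/3 ✓
(5,0)S 3/3 ✓
(5,1)S 4/4 ✓
(5,2)S 3/4 ✓
(5,3)N 1/3 ✗
(5,4)N 3/4 ✓
(5,5)N 4/4 ✓
(5,6)N 3/3 ✓
(6,0)S 2/2 ✓
(6,1)S 3/3 ✓
(6,2)S 2/2 ✓
(6,4)N 2/2 ✓
(6,5)N 3/3 ✓
(6,6)N 2/2 ✓

(0,2), (0,4), (1,4), (2,6), (3,3), (3,6), (5,3)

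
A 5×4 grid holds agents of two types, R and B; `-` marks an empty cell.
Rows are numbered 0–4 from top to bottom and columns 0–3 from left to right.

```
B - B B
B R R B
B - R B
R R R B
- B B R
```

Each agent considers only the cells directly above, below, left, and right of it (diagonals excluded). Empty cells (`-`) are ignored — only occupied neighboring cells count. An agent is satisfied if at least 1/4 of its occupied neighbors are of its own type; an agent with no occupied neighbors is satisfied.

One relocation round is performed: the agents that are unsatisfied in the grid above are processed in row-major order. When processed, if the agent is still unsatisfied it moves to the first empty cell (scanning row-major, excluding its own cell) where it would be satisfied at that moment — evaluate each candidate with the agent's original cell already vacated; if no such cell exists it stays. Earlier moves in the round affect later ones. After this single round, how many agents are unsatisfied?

Initially unsatisfied (in order): (4,3).
  (4,3) → (0,1).
Resulting grid:
B R B B
B R R B
B - R B
R R R B
- B B -
All satisfied now.

0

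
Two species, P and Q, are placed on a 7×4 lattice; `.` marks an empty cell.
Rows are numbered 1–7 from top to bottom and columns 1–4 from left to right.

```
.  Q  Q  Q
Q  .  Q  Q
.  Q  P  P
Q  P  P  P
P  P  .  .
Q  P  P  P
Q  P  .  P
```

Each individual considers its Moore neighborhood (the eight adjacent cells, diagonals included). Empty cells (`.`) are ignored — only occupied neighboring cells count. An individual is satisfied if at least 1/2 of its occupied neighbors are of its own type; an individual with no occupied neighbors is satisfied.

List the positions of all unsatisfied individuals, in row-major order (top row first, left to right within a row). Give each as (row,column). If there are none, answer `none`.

Row 1: (1,2)Q 3/3 satisfied · (1,3)Q 4/4 satisfied · (1,4)Q 3/3 satisfied
Row 2: (2,1)Q 2/2 satisfied · (2,3)Q 5/7 satisfied · (2,4)Q 3/5 satisfied
Row 3: (3,2)Q 3/6 satisfied · (3,3)P 4/7 satisfied · (3,4)P 3/5 satisfied
Row 4: (4,1)Q 1/4 not · (4,2)P 4/6 satisfied · (4,3)P 5/6 satisfied · (4,4)P 3/3 satisfied
Row 5: (5,1)P 3/5 satisfied · (5,2)P 5/7 satisfied
Row 6: (6,1)Q 1/5 not · (6,2)P 4/6 satisfied · (6,3)P 5/5 satisfied · (6,4)P 2/2 satisfied
Row 7: (7,1)Q 1/3 not · (7,2)P 2/4 satisfied · (7,4)P 2/2 satisfied

(4,1), (6,1), (7,1)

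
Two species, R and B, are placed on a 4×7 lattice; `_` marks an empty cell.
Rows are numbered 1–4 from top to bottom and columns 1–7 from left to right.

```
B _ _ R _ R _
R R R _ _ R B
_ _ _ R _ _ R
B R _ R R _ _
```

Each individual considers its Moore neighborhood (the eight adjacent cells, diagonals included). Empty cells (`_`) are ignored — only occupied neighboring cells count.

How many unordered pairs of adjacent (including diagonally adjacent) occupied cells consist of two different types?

Scan each occupied cell's neighbors to the right and below (and the two forward diagonals) so each pair is counted once.
Row 1: B(1,1)–R(2,1)≠ B(1,1)–R(2,2)≠ R(1,4)–R(2,3)= R(1,6)–R(2,6)= R(1,6)–B(2,7)≠  → 3/5 unlike.
Row 2: R(2,1)–R(2,2)= R(2,2)–R(2,3)= R(2,3)–R(3,4)= R(2,6)–B(2,7)≠ R(2,6)–R(3,7)= B(2,7)–R(3,7)≠  → 2/6 unlike.
Row 3: R(3,4)–R(4,4)= R(3,4)–R(4,5)=  → 0/2 unlike.
Row 4: B(4,1)–R(4,2)≠ R(4,4)–R(4,5)=  → 1/2 unlike.
Total adjacent occupied pairs: 15; unlike-type pairs: 6.

6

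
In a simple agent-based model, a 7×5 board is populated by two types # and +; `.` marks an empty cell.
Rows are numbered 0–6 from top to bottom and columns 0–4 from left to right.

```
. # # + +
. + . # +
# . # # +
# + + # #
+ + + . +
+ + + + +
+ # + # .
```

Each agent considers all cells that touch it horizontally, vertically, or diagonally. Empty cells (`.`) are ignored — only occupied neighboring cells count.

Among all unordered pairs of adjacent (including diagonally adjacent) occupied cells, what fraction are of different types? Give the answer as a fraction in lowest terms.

Scan each occupied cell's neighbors to the right and below (and the two forward diagonals) so each pair is counted once.
Row 0: #(0,1)–#(0,2)= #(0,1)–+(1,1)≠ #(0,2)–+(0,3)≠ #(0,2)–#(1,3)= #(0,2)–+(1,1)≠ +(0,3)–+(0,4)= +(0,3)–#(1,3)≠ +(0,3)–+(1,4)= +(0,4)–+(1,4)= +(0,4)–#(1,3)≠  → 5/10 unlike.
Row 1: +(1,1)–#(2,2)≠ +(1,1)–#(2,0)≠ #(1,3)–+(1,4)≠ #(1,3)–#(2,3)= #(1,3)–+(2,4)≠ #(1,3)–#(2,2)= +(1,4)–+(2,4)= +(1,4)–#(2,3)≠  → 5/8 unlike.
Row 2: #(2,0)–#(3,0)= #(2,0)–+(3,1)≠ #(2,2)–#(2,3)= #(2,2)–+(3,2)≠ #(2,2)–#(3,3)= #(2,2)–+(3,1)≠ #(2,3)–+(2,4)≠ #(2,3)–#(3,3)= #(2,3)–#(3,4)= #(2,3)–+(3,2)≠ +(2,4)–#(3,4)≠ +(2,4)–#(3,3)≠  → 7/12 unlike.
Row 3: #(3,0)–+(3,1)≠ #(3,0)–+(4,0)≠ #(3,0)–+(4,1)≠ +(3,1)–+(3,2)= +(3,1)–+(4,1)= +(3,1)–+(4,2)= +(3,1)–+(4,0)= +(3,2)–#(3,3)≠ +(3,2)–+(4,2)= +(3,2)–+(4,1)= #(3,3)–#(3,4)= #(3,3)–+(4,4)≠ #(3,3)–+(4,2)≠ #(3,4)–+(4,4)≠  → 7/14 unlike.
Row 4: +(4,0)–+(4,1)= +(4,0)–+(5,0)= +(4,0)–+(5,1)= +(4,1)–+(4,2)= +(4,1)–+(5,1)= +(4,1)–+(5,2)= +(4,1)–+(5,0)= +(4,2)–+(5,2)= +(4,2)–+(5,3)= +(4,2)–+(5,1)= +(4,4)–+(5,4)= +(4,4)–+(5,3)=  → 0/12 unlike.
Row 5: +(5,0)–+(5,1)= +(5,0)–+(6,0)= +(5,0)–#(6,1)≠ +(5,1)–+(5,2)= +(5,1)–#(6,1)≠ +(5,1)–+(6,2)= +(5,1)–+(6,0)= +(5,2)–+(5,3)= +(5,2)–+(6,2)= +(5,2)–#(6,3)≠ +(5,2)–#(6,1)≠ +(5,3)–+(5,4)= +(5,3)–#(6,3)≠ +(5,3)–+(6,2)= +(5,4)–#(6,3)≠  → 6/15 unlike.
Row 6: +(6,0)–#(6,1)≠ #(6,1)–+(6,2)≠ +(6,2)–#(6,3)≠  → 3/3 unlike.
Total adjacent occupied pairs: 74; unlike-type pairs: 33.
33/74 is already in lowest terms.

33/74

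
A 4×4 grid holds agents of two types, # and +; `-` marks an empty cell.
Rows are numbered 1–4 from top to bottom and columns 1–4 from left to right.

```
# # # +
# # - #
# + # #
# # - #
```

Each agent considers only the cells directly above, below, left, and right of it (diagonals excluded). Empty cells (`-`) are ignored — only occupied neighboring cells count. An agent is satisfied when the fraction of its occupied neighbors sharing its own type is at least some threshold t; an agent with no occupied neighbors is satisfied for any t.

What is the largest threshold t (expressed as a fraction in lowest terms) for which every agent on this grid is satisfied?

(1,1)# 2/2
(1,2)# 3/3
(1,3)# 1/2
(1,4)+ 0/2
(2,1)# 3/3
(2,2)# 2/3
(2,4)# 1/2
(3,1)# 2/3
(3,2)+ 0/4
(3,3)# 1/2
(3,4)# 3/3
(4,1)# 2/2
(4,2)# 1/2
(4,4)# 1/1
The smallest same-type fraction is 0/2 at (1,4), which reduces to 0/1. Any threshold above that leaves this agent unsatisfied.

0/1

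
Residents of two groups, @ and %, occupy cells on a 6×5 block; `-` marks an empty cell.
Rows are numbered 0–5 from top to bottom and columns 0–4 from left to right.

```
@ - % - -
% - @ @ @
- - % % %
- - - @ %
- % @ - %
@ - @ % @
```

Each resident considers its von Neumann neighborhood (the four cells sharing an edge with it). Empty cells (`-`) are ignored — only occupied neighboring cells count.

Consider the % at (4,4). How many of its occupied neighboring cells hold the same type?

1

Occupied neighbors of (4,4): (3,4)=%, (5,4)=@.
Same type (%): 1 of 2.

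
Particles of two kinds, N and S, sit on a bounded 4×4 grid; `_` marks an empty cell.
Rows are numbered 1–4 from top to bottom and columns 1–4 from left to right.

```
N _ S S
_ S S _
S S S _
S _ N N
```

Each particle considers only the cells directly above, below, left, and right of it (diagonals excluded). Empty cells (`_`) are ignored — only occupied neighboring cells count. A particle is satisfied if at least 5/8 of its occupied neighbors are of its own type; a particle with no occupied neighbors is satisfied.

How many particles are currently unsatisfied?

Row 1: (1,1)N 0/0 ✓ · (1,3)S 2/2 ✓ · (1,4)S 1/1 ✓
Row 2: (2,2)S 2/2 ✓ · (2,3)S 3/3 ✓
Row 3: (3,1)S 2/2 ✓ · (3,2)S 3/3 ✓ · (3,3)S 2/3 ✓
Row 4: (4,1)S 1/1 ✓ · (4,3)N 1/2 ✗ · (4,4)N 1/1 ✓
Unsatisfied: (4,3) — 1 in total.

1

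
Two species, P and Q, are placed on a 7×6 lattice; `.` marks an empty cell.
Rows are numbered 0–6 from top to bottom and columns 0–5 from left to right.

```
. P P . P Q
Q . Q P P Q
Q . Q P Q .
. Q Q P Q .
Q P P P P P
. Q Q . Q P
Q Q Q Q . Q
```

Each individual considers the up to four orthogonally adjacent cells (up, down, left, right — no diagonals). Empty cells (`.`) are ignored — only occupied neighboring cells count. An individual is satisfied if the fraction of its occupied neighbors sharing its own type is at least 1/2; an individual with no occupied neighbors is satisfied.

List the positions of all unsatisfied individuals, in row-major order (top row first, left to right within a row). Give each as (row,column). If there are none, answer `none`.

Row 0: (0,1)P 1/1 ok · (0,2)P 1/2 ok · (0,4)P 1/2 ok · (0,5)Q 1/2 ok
Row 1: (1,0)Q 1/1 ok · (1,2)Q 1/3 unhappy · (1,3)P 2/3 ok · (1,4)P 2/4 ok · (1,5)Q 1/2 ok
Row 2: (2,0)Q 1/1 ok · (2,2)Q 2/3 ok · (2,3)P 2/4 ok · (2,4)Q 1/3 unhappy
Row 3: (3,1)Q 1/2 ok · (3,2)Q 2/4 ok · (3,3)P 2/4 ok · (3,4)Q 1/3 unhappy
Row 4: (4,0)Q 0/1 unhappy · (4,1)P 1/4 unhappy · (4,2)P 2/4 ok · (4,3)P 3/3 ok · (4,4)P 2/4 ok · (4,5)P 2/2 ok
Row 5: (5,1)Q 2/3 ok · (5,2)Q 2/3 ok · (5,4)Q 0/2 unhappy · (5,5)P 1/3 unhappy
Row 6: (6,0)Q 1/1 ok · (6,1)Q 3/3 ok · (6,2)Q 3/3 ok · (6,3)Q 1/1 ok · (6,5)Q 0/1 unhappy

(1,2), (2,4), (3,4), (4,0), (4,1), (5,4), (5,5), (6,5)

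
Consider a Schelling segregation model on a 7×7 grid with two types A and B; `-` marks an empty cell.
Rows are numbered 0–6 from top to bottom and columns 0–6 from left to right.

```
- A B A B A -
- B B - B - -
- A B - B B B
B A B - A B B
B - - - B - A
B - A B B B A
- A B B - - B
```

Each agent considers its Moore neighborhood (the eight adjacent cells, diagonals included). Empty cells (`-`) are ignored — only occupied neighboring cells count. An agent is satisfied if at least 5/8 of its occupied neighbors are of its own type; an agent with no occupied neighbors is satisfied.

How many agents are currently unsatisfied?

Row 0: (0,1)A 0/3 unhappy · (0,2)B 2/4 unhappy · (0,3)A 0/4 unhappy · (0,4)B 1/3 unhappy · (0,5)A 0/2 unhappy
Row 1: (1,1)B 3/5 unhappy · (1,2)B 3/6 unhappy · (1,4)B 3/5 unhappy
Row 2: (2,1)A 1/6 unhappy · (2,2)B 3/5 unhappy · (2,4)B 3/4 ok · (2,5)B 5/6 ok · (2,6)B 3/3 ok
Row 3: (3,0)B 1/3 unhappy · (3,1)A 1/5 unhappy · (3,2)B 1/3 unhappy · (3,4)A 0/4 unhappy · (3,5)B 5/7 ok · (3,6)B 3/4 ok
Row 4: (4,0)B 2/3 ok · (4,4)B 4/5 ok · (4,6)A 1/4 unhappy
Row 5: (5,0)B 1/2 unhappy · (5,2)A 1/4 unhappy · (5,3)B 4/5 ok · (5,4)B 4/4 ok · (5,5)B 3/5 unhappy · (5,6)A 1/3 unhappy
Row 6: (6,1)A 1/3 unhappy · (6,2)B 2/4 unhappy · (6,3)B 3/4 ok · (6,6)B 1/2 unhappy
Unsatisfied: (0,1), (0,2), (0,3), (0,4), (0,5), (1,1), (1,2), (1,4), (2,1), (2,2), (3,0), (3,1), (3,2), (3,4), (4,6), (5,0), (5,2), (5,5), (5,6), (6,1), (6,2), (6,6) — 22 in total.

22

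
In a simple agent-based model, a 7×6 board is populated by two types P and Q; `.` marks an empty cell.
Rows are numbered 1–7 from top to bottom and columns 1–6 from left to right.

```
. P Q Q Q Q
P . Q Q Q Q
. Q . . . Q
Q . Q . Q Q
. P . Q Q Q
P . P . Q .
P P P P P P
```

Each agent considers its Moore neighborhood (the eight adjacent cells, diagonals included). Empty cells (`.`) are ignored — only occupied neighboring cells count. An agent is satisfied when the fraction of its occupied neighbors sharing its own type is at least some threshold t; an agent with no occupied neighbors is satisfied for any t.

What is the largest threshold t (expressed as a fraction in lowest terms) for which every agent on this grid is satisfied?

(1,2)P 1/3
(1,3)Q 3/4
(1,4)Q 5/5
(1,5)Q 5/5
(1,6)Q 3/3
(2,1)P 1/2
(2,3)Q 4/5
(2,4)Q 5/5
(2,5)Q 6/6
(2,6)Q 4/4
(3,2)Q 3/4
(3,6)Q 4/4
(4,1)Q 1/2
(4,3)Q 2/3
(4,5)Q 5/5
(4,6)Q 4/4
(5,2)P 2/4
(5,4)Q 4/5
(5,5)Q 5/5
(5,6)Q 4/4
(6,1)P 3/3
(6,3)P 4/5
(6,5)Q 3/6
(7,1)P 2/2
(7,2)P 4/4
(7,3)P 3/3
(7,4)P 3/4
(7,5)P 2/3
(7,6)P 1/2
The smallest same-type fraction is 1/3 at (1,2), which reduces to 1/3. Any threshold above that leaves this agent unsatisfied.

1/3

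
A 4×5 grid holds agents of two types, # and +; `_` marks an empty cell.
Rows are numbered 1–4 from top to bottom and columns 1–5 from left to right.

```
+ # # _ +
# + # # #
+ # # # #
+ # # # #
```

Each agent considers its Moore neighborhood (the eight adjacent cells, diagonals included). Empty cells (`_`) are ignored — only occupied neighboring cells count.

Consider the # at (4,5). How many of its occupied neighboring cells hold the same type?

3

Occupied neighbors of (4,5): (3,4)=#, (3,5)=#, (4,4)=#.
Same type (#): 3 of 3.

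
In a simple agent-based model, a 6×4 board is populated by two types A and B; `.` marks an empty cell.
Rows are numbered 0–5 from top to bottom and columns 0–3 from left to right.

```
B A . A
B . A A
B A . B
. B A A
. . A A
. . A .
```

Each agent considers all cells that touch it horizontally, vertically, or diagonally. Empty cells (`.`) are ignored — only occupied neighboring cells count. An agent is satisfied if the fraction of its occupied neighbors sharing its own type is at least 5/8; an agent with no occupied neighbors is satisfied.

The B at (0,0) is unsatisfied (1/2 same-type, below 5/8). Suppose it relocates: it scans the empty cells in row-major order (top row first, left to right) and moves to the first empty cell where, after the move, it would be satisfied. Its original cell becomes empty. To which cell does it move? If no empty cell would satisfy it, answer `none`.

(3,0)

Vacating (0,0). Empty cells in order:
  (0,2): 0/4 same-type → still unsatisfied.
  (1,1): 2/5 same-type → still unsatisfied.
  (2,2): 2/7 same-type → still unsatisfied.
  (3,0): 2/3 same-type → satisfied — stop here.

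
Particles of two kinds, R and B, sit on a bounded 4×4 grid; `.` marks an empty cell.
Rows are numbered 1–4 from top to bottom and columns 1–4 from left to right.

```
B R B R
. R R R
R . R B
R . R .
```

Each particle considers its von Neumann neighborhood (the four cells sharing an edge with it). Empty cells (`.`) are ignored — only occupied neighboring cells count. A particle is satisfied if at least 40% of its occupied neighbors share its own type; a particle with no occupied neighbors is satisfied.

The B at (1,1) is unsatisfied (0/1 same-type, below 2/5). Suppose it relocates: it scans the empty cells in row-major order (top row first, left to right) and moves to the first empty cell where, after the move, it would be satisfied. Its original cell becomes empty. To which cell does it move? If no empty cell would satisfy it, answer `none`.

(4,4)

Vacating (1,1). Empty cells in order:
  (2,1): 0/2 same-type → still unsatisfied.
  (3,2): 0/3 same-type → still unsatisfied.
  (4,2): 0/2 same-type → still unsatisfied.
  (4,4): 1/2 same-type → satisfied — stop here.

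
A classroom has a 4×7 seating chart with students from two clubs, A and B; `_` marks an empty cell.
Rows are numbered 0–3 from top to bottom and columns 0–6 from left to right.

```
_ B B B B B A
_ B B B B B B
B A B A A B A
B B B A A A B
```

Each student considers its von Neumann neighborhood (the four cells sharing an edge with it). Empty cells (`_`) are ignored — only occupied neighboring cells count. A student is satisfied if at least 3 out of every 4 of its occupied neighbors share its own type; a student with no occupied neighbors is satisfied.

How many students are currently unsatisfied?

16

(0,1)B 2/2 ok
(0,2)B 3/3 ok
(0,3)B 3/3 ok
(0,4)B 3/3 ok
(0,5)B 2/3 unhappy
(0,6)A 0/2 unhappy
(1,1)B 2/3 unhappy
(1,2)B 4/4 ok
(1,3)B 3/4 ok
(1,4)B 3/4 ok
(1,5)B 4/4 ok
(1,6)B 1/3 unhappy
(2,0)B 1/2 unhappy
(2,1)A 0/4 unhappy
(2,2)B 2/4 unhappy
(2,3)A 2/4 unhappy
(2,4)A 2/4 unhappy
(2,5)B 1/4 unhappy
(2,6)A 0/3 unhappy
(3,0)B 2/2 ok
(3,1)B 2/3 unhappy
(3,2)B 2/3 unhappy
(3,3)A 2/3 unhappy
(3,4)A 3/3 ok
(3,5)A 1/3 unhappy
(3,6)B 0/2 unhappy
Unsatisfied: (0,5), (0,6), (1,1), (1,6), (2,0), (2,1), (2,2), (2,3), (2,4), (2,5), (2,6), (3,1), (3,2), (3,3), (3,5), (3,6) — 16 in total.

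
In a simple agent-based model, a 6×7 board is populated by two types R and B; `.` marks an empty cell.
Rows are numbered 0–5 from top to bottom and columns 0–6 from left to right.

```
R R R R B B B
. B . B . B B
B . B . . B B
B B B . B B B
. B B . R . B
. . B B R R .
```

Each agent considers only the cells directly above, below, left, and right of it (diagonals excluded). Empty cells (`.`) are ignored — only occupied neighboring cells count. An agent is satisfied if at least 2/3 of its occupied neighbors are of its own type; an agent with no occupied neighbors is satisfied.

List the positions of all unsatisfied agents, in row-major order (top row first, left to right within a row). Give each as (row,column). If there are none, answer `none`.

(0,0)R 1/1 satisfied
(0,1)R 2/3 satisfied
(0,2)R 2/2 satisfied
(0,3)R 1/3 not
(0,4)B 1/2 not
(0,5)B 3/3 satisfied
(0,6)B 2/2 satisfied
(1,1)B 0/1 not
(1,3)B 0/1 not
(1,5)B 3/3 satisfied
(1,6)B 3/3 satisfied
(2,0)B 1/1 satisfied
(2,2)B 1/1 satisfied
(2,5)B 3/3 satisfied
(2,6)B 3/3 satisfied
(3,0)B 2/2 satisfied
(3,1)B 3/3 satisfied
(3,2)B 3/3 satisfied
(3,4)B 1/2 not
(3,5)B 3/3 satisfied
(3,6)B 3/3 satisfied
(4,1)B 2/2 satisfied
(4,2)B 3/3 satisfied
(4,4)R 1/2 not
(4,6)B 1/1 satisfied
(5,2)B 2/2 satisfied
(5,3)B 1/2 not
(5,4)R 2/3 satisfied
(5,5)R 1/1 satisfied

(0,3), (0,4), (1,1), (1,3), (3,4), (4,4), (5,3)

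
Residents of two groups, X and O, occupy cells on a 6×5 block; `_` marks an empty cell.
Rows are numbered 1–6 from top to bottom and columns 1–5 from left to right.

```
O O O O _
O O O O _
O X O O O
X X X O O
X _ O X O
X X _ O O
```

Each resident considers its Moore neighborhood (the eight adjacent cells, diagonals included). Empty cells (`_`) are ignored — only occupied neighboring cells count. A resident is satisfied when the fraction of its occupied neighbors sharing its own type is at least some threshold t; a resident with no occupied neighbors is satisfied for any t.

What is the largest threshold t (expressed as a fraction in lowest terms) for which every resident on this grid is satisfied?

Row 1: (1,1)O 3/3 · (1,2)O 5/5 · (1,3)O 5/5 · (1,4)O 3/3
Row 2: (2,1)O 4/5 · (2,2)O 7/8 · (2,3)O 7/8 · (2,4)O 6/6
Row 3: (3,1)O 2/5 · (3,2)X 3/8 · (3,3)O 5/8 · (3,4)O 6/7 · (3,5)O 4/4
Row 4: (4,1)X 3/4 · (4,2)X 4/7 · (4,3)X 3/7 · (4,4)O 6/8 · (4,5)O 4/5
Row 5: (5,1)X 4/4 · (5,3)O 2/6 · (5,4)X 1/7 · (5,5)O 4/5
Row 6: (6,1)X 2/2 · (6,2)X 2/3 · (6,4)O 3/4 · (6,5)O 2/3
The smallest same-type fraction is 1/7 at (5,4), which reduces to 1/7. Any threshold above that leaves this resident unsatisfied.

1/7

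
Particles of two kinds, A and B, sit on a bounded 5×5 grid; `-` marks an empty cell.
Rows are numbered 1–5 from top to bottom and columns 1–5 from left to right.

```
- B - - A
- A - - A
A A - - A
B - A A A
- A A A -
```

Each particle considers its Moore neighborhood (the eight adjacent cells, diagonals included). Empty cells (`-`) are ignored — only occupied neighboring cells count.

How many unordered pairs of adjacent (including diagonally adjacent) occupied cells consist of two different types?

4

Scan each occupied cell's neighbors to the right and below (and the two forward diagonals) so each pair is counted once.
Row 1: B(1,2)–A(2,2)≠ A(1,5)–A(2,5)=  → 1/2 unlike.
Row 2: A(2,2)–A(3,2)= A(2,2)–A(3,1)= A(2,5)–A(3,5)=  → 0/3 unlike.
Row 3: A(3,1)–A(3,2)= A(3,1)–B(4,1)≠ A(3,2)–A(4,3)= A(3,2)–B(4,1)≠ A(3,5)–A(4,5)= A(3,5)–A(4,4)=  → 2/6 unlike.
Row 4: B(4,1)–A(5,2)≠ A(4,3)–A(4,4)= A(4,3)–A(5,3)= A(4,3)–A(5,4)= A(4,3)–A(5,2)= A(4,4)–A(4,5)= A(4,4)–A(5,4)= A(4,4)–A(5,3)= A(4,5)–A(5,4)=  → 1/9 unlike.
Row 5: A(5,2)–A(5,3)= A(5,3)–A(5,4)=  → 0/2 unlike.
Total adjacent occupied pairs: 22; unlike-type pairs: 4.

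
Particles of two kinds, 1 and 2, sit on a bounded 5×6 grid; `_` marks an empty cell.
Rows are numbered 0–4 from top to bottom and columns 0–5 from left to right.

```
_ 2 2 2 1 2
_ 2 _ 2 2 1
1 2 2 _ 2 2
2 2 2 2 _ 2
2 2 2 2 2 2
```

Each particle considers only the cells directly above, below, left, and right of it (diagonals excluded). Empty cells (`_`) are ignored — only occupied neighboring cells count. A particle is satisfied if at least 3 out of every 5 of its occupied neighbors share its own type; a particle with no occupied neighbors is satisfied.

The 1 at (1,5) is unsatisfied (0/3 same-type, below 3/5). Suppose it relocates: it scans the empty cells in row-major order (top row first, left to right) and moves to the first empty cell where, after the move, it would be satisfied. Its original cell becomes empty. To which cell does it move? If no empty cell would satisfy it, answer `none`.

none

Vacating (1,5). Empty cells in order:
  (0,0): 0/1 same-type → still unsatisfied.
  (1,0): 1/2 same-type → still unsatisfied.
  (1,2): 0/4 same-type → still unsatisfied.
  (2,3): 0/4 same-type → still unsatisfied.
  (3,4): 0/4 same-type → still unsatisfied.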